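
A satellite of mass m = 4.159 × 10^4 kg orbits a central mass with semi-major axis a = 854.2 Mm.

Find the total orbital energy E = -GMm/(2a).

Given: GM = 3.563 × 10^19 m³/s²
a = 854.2 Mm = 8.542 × 10^8 m
GM = 3.563 × 10^19 m³/s²
2a = 1.7084 × 10^9 m
GMm = 3.563 × 10^19 × 41590 = 1.48185 × 10^24 m³·kg/s²
E = −GMm/(2a) = -8.67392 × 10^14 J ≈ -867.4 TJ

Final answer: -867.4 TJ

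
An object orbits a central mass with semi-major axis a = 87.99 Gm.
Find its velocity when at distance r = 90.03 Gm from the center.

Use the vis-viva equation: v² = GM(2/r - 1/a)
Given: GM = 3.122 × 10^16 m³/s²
a = 87.99 Gm = 8.799 × 10^10 m
r = 90.03 Gm = 9.003 × 10^10 m
GM = 3.122 × 10^16 m³/s²
2/r − 1/a = 2.22148 × 10^-11 − 1.13649 × 10^-11 = 1.08499 × 10^-11 m⁻¹
v² = GM (2/r − 1/a) = 338734 m²/s²
v = 582.008 m/s ≈ 582 m/s

Final answer: 582 m/s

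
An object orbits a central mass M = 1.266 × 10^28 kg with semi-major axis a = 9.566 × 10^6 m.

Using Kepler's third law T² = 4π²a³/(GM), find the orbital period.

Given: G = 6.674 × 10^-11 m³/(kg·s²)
M = 1.266 × 10^28 kg
GM = G × M = 6.674 × 10^-11 × 1.266 × 10^28 = 8.44928 × 10^17 m³/s²
a = 9.566 × 10^6 m
a³ = 8.75369 × 10^20 m³
T = 2π √(a³/GM) = 2π √((8.75369 × 10^20) / (8.44928 × 10^17)) = 2π × 32.1874 s
T = 202.239 s ≈ 3.371 minutes

Final answer: 3.371 minutes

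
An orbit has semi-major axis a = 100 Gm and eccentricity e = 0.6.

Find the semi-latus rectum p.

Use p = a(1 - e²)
a = 100 Gm = 1 × 10^11 m
e = 0.6,  e² = 0.36,  1 − e² = 0.64
p = a(1 − e²) = 1 × 10^11 m × 0.64 = 6.4 × 10^10 m ≈ 64 Gm

Final answer: p = 64 Gm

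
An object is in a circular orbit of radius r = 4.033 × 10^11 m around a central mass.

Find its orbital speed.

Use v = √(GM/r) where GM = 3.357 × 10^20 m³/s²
r = 4.033 × 10^11 m
GM = 3.357 × 10^20 m³/s²
GM/r = (3.357 × 10^20) / (4.033 × 10^11) = 8.32383 × 10^8 m²/s²
v = √(GM/r) = 28851 m/s ≈ 28.85 km/s

Final answer: 28.85 km/s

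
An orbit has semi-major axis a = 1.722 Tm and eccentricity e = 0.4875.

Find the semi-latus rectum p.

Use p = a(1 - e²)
a = 1.722 Tm = 1.722 × 10^12 m
e = 0.4875,  e² = 0.237656,  1 − e² = 0.762344
p = a(1 − e²) = 1.722 × 10^12 m × 0.762344 = 1.31276 × 10^12 m ≈ 1.313 Tm

Final answer: p = 1.313 Tm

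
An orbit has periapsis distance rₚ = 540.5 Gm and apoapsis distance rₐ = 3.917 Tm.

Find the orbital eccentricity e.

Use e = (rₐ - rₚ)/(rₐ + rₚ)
rₚ = 540.5 Gm = 5.405 × 10^11 m
rₐ = 3.917 Tm = 3.917 × 10^12 m
rₐ − rₚ = 3.3765 × 10^12 m
rₐ + rₚ = 4.4575 × 10^12 m
e = (rₐ − rₚ)/(rₐ + rₚ) = 0.757487

Final answer: e = 0.7575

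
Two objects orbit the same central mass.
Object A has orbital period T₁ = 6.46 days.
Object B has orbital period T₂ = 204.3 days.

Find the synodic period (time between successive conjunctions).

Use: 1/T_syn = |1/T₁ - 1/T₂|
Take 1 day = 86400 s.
T₁ = 6.46 days = 558144 s
T₂ = 204.3 days = 1.76515 × 10^7 s
1/T₁ = 1.79165 × 10^-6 s⁻¹
1/T₂ = 5.66523 × 10^-8 s⁻¹
|1/T₁ − 1/T₂| = 1.735 × 10^-6 s⁻¹
T_syn = 1 / |1/T₁ − 1/T₂| = 576369 s ≈ 6.671 days

Final answer: T_syn = 6.671 days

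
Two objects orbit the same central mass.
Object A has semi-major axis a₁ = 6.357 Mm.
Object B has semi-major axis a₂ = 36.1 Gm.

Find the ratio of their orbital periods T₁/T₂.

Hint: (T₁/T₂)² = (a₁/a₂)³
a₁ = 6.357 Mm = 6.357 × 10^6 m
a₂ = 36.1 Gm = 3.61 × 10^10 m
a₁/a₂ = 0.000176094
T₁/T₂ = (a₁/a₂)^(3/2) = (0.000176094)^1.5 = 2.33678 × 10^-6

Final answer: T₁/T₂ = 2.337 × 10^-6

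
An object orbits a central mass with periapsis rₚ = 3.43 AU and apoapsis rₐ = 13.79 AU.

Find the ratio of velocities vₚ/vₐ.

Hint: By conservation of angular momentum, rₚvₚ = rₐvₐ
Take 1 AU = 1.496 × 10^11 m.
rₚ = 3.43 AU = 5.13128 × 10^11 m
rₐ = 13.79 AU = 2.06298 × 10^12 m
rₚvₚ = rₐvₐ  ⇒  vₚ/vₐ = rₐ/rₚ
vₚ/vₐ = (2.06298 × 10^12) / (5.13128 × 10^11) = 4.02041

Final answer: vₚ/vₐ = 4.02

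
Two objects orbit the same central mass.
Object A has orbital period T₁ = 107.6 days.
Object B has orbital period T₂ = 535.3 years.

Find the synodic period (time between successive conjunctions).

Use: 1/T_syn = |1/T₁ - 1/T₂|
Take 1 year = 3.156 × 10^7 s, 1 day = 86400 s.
T₁ = 107.6 days = 9.29664 × 10^6 s
T₂ = 535.3 years = 1.68941 × 10^10 s
1/T₁ = 1.07566 × 10^-7 s⁻¹
1/T₂ = 5.91924 × 10^-11 s⁻¹
|1/T₁ − 1/T₂| = 1.07507 × 10^-7 s⁻¹
T_syn = 1 / |1/T₁ − 1/T₂| = 9.30176 × 10^6 s ≈ 107.7 days

Final answer: T_syn = 107.7 days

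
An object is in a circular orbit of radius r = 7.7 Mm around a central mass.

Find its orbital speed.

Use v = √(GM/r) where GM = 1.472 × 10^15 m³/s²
r = 7.7 Mm = 7.7 × 10^6 m
GM = 1.472 × 10^15 m³/s²
GM/r = (1.472 × 10^15) / (7.7 × 10^6) = 1.91169 × 10^8 m²/s²
v = √(GM/r) = 13826.4 m/s ≈ 13.83 km/s

Final answer: 13.83 km/s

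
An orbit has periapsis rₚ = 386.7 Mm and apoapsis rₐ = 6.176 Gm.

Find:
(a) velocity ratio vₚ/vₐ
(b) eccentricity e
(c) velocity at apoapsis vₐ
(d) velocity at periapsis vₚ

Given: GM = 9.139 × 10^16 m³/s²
rₚ = 386.7 Mm = 3.867 × 10^8 m
rₐ = 6.176 Gm = 6.176 × 10^9 m
GM = 9.139 × 10^16 m³/s²
a = (rₚ + rₐ)/2 = 3.28135 × 10^9 m
e = (rₐ − rₚ)/(rₐ + rₚ) = (5.7893 × 10^9) / (6.5627 × 10^9) = 0.882152
(a) vₚ/vₐ = rₐ/rₚ (angular momentum) = (6.176 × 10^9) / (3.867 × 10^8) = 15.971 ≈ 15.97
(b) e = 0.882152 ≈ 0.8822
(c) vₐ² = GM (2/rₐ − 1/a) = 9.139 × 10^16 × (3.23834 × 10^-10 − 3.04753 × 10^-10) = 1.74387 × 10^6 m²/s²;  vₐ = 1320.56 m/s ≈ 1.321 km/s
(d) vₚ² = GM (2/rₚ − 1/a) = 9.139 × 10^16 × (5.17197 × 10^-9 − 3.04753 × 10^-10) = 4.44815 × 10^8 m²/s²;  vₚ = 21090.6 m/s ≈ 21.09 km/s

Final answer:
(a) velocity ratio vₚ/vₐ = 15.97
(b) eccentricity e = 0.8822
(c) velocity at apoapsis vₐ = 1.321 km/s
(d) velocity at periapsis vₚ = 21.09 km/s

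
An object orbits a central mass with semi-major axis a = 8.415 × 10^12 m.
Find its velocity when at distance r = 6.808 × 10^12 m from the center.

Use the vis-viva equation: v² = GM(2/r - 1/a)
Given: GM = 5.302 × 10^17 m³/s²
a = 8.415 × 10^12 m
r = 6.808 × 10^12 m
GM = 5.302 × 10^17 m³/s²
2/r − 1/a = 2.93772 × 10^-13 − 1.18835 × 10^-13 = 1.74937 × 10^-13 m⁻¹
v² = GM (2/r − 1/a) = 92751.4 m²/s²
v = 304.551 m/s ≈ 304.6 m/s

Final answer: 304.6 m/s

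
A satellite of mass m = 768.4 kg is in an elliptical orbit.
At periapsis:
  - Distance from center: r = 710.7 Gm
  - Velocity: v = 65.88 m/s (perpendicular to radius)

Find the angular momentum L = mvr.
r = 710.7 Gm = 7.107 × 10^11 m
v = 65.88 m/s
vr = 65.88 × 7.107 × 10^11 = 4.68209 × 10^13 m²/s
L = m × vr = 768.4 × 4.68209 × 10^13 = 3.59772 × 10^16 kg·m²/s ≈ 3.598 × 10^16 kg·m²/s

Final answer: L = 3.598 × 10^16 kg·m²/s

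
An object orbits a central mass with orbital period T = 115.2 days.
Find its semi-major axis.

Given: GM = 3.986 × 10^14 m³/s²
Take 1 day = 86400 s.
T = 115.2 days = 9.95328 × 10^6 s
GM = 3.986 × 10^14 m³/s²
Kepler's third law: a³ = GM T² / (4π²)
T² = 9.90678 × 10^13 s²
a³ = (3.986 × 10^14) × (9.90678 × 10^13) / (4π²) = 1.00025 × 10^27 m³
a = (a³)^(1/3) = 1.00008 × 10^9 m ≈ 1 Gm

Final answer: 1 Gm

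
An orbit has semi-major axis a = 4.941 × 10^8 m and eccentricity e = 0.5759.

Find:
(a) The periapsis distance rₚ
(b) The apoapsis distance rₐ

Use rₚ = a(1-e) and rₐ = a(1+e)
a = 4.941 × 10^8 m
e = 0.5759:  1 − e = 0.4241,  1 + e = 1.5759
(a) rₚ = a(1 − e) = 4.941 × 10^8 m × 0.4241 = 2.09548 × 10^8 m ≈ 2.095 × 10^8 m
(b) rₐ = a(1 + e) = 4.941 × 10^8 m × 1.5759 = 7.78652 × 10^8 m ≈ 7.787 × 10^8 m

Final answer:
(a) rₚ = 2.095 × 10^8 m
(b) rₐ = 7.787 × 10^8 m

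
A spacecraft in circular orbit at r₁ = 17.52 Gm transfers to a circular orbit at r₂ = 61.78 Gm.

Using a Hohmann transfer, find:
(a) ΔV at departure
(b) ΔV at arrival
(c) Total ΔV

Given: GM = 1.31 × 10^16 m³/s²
r₁ = 17.52 Gm = 1.752 × 10^10 m
r₂ = 61.78 Gm = 6.178 × 10^10 m
GM = 1.31 × 10^16 m³/s²
Transfer ellipse: a_t = (r₁ + r₂)/2 = 3.965 × 10^10 m
Circular speed at r₁: v₁ = √(GM/r₁) = 864.706 m/s
Transfer speed at r₁ (periapsis): v₁ₜ = √(GM(2/r₁ − 1/a_t)) = 1079.37 m/s
(a) ΔV₁ = v₁ₜ − v₁ = 214.665 m/s ≈ 214.7 m/s
Circular speed at r₂: v₂ = √(GM/r₂) = 460.481 m/s
Transfer speed at r₂ (apoapsis): v₂ₜ = √(GM(2/r₂ − 1/a_t)) = 306.096 m/s
(b) ΔV₂ = v₂ − v₂ₜ = 154.385 m/s ≈ 154.4 m/s
(c) ΔV_total = ΔV₁ + ΔV₂ = 369.051 m/s ≈ 369.1 m/s

Final answer:
(a) ΔV₁ = 214.7 m/s
(b) ΔV₂ = 154.4 m/s
(c) ΔV_total = 369.1 m/s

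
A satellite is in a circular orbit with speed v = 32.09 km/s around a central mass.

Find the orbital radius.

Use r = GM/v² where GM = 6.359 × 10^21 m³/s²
v = 32.09 km/s = 32090 m/s
GM = 6.359 × 10^21 m³/s²
v² = 1.02977 × 10^9 m²/s²
r = GM/v² = (6.359 × 10^21) / (1.02977 × 10^9) = 6.17518 × 10^12 m ≈ 6.175 × 10^12 m

Final answer: 6.175 × 10^12 m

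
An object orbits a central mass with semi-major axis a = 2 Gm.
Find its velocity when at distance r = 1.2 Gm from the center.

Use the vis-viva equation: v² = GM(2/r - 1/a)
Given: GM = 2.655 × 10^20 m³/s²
a = 2 Gm = 2 × 10^9 m
r = 1.2 Gm = 1.2 × 10^9 m
GM = 2.655 × 10^20 m³/s²
2/r − 1/a = 1.66667 × 10^-9 − 5 × 10^-10 = 1.16667 × 10^-9 m⁻¹
v² = GM (2/r − 1/a) = 3.0975 × 10^11 m²/s²
v = 556552 m/s ≈ 556.6 km/s

Final answer: 556.6 km/s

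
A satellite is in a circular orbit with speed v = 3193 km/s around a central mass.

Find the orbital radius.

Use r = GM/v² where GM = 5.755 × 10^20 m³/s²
v = 3193 km/s = 3.193 × 10^6 m/s
GM = 5.755 × 10^20 m³/s²
v² = 1.01952 × 10^13 m²/s²
r = GM/v² = (5.755 × 10^20) / (1.01952 × 10^13) = 5.64479 × 10^7 m ≈ 5.645 × 10^7 m

Final answer: 5.645 × 10^7 m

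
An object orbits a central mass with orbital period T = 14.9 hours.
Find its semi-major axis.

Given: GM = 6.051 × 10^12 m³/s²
T = 14.9 hours = 53640 s
GM = 6.051 × 10^12 m³/s²
Kepler's third law: a³ = GM T² / (4π²)
T² = 2.87725 × 10^9 s²
a³ = (6.051 × 10^12) × (2.87725 × 10^9) / (4π²) = 4.41006 × 10^20 m³
a = (a³)^(1/3) = 7.6117 × 10^6 m ≈ 7.612 Mm

Final answer: 7.612 Mm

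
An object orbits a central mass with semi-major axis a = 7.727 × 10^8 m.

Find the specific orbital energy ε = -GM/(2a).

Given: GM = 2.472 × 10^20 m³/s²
a = 7.727 × 10^8 m
GM = 2.472 × 10^20 m³/s²
2a = 1.5454 × 10^9 m
ε = −GM/(2a) = -1.59959 × 10^11 J/kg ≈ -160 GJ/kg

Final answer: -160 GJ/kg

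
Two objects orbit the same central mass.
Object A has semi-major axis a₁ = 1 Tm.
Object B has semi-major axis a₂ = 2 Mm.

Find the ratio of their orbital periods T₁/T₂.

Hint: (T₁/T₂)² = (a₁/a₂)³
a₁ = 1 Tm = 1 × 10^12 m
a₂ = 2 Mm = 2 × 10^6 m
a₁/a₂ = 500000
T₁/T₂ = (a₁/a₂)^(3/2) = (500000)^1.5 = 3.53553 × 10^8

Final answer: T₁/T₂ = 3.536 × 10^8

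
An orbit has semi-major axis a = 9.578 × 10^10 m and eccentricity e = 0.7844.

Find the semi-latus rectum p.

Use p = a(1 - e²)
a = 9.578 × 10^10 m
e = 0.7844,  e² = 0.615283,  1 − e² = 0.384717
p = a(1 − e²) = 9.578 × 10^10 m × 0.384717 = 3.68482 × 10^10 m ≈ 3.685 × 10^10 m

Final answer: p = 3.685 × 10^10 m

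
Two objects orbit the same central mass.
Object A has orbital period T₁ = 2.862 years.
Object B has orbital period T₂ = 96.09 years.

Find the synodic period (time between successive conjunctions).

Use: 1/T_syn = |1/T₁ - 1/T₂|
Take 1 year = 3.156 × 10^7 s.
T₁ = 2.862 years = 9.03247 × 10^7 s
T₂ = 96.09 years = 3.0326 × 10^9 s
1/T₁ = 1.10712 × 10^-8 s⁻¹
1/T₂ = 3.2975 × 10^-10 s⁻¹
|1/T₁ − 1/T₂| = 1.07414 × 10^-8 s⁻¹
T_syn = 1 / |1/T₁ − 1/T₂| = 9.30976 × 10^7 s ≈ 2.95 years

Final answer: T_syn = 2.95 years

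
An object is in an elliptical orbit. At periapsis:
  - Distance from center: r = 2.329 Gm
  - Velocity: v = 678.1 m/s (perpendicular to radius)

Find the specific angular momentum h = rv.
r = 2.329 Gm = 2.329 × 10^9 m
v = 678.1 m/s
h = rv = 2.329 × 10^9 × 678.1 = 1.57929 × 10^12 m²/s ≈ 1.579 × 10^12 m²/s

Final answer: h = 1.579 × 10^12 m²/s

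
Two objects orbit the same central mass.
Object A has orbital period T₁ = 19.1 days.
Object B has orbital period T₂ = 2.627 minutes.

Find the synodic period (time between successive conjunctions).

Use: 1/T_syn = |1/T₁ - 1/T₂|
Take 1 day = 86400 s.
T₁ = 19.1 days = 1.65024 × 10^6 s
T₂ = 2.627 minutes = 157.62 s
1/T₁ = 6.05972 × 10^-7 s⁻¹
1/T₂ = 0.00634437 s⁻¹
|1/T₁ − 1/T₂| = 0.00634377 s⁻¹
T_syn = 1 / |1/T₁ − 1/T₂| = 157.635 s ≈ 2.627 minutes

Final answer: T_syn = 2.627 minutes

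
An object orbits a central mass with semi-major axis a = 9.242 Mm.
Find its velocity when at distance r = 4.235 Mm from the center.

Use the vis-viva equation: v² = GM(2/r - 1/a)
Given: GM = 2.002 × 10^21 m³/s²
a = 9.242 Mm = 9.242 × 10^6 m
r = 4.235 Mm = 4.235 × 10^6 m
GM = 2.002 × 10^21 m³/s²
2/r − 1/a = 4.72255 × 10^-7 − 1.08202 × 10^-7 = 3.64053 × 10^-7 m⁻¹
v² = GM (2/r − 1/a) = 7.28835 × 10^14 m²/s²
v = 2.69969 × 10^7 m/s ≈ 2.7 × 10^4 km/s

Final answer: 2.7 × 10^4 km/s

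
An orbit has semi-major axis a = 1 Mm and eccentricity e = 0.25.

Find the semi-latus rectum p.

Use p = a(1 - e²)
a = 1 Mm = 1 × 10^6 m
e = 0.25,  e² = 0.0625,  1 − e² = 0.9375
p = a(1 − e²) = 1 × 10^6 m × 0.9375 = 937500 m ≈ 937.5 km

Final answer: p = 937.5 km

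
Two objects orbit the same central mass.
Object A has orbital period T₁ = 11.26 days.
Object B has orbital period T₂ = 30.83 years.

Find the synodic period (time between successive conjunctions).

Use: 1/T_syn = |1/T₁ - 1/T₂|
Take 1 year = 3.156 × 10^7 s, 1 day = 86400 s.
T₁ = 11.26 days = 972864 s
T₂ = 30.83 years = 9.72995 × 10^8 s
1/T₁ = 1.02789 × 10^-6 s⁻¹
1/T₂ = 1.02775 × 10^-9 s⁻¹
|1/T₁ − 1/T₂| = 1.02687 × 10^-6 s⁻¹
T_syn = 1 / |1/T₁ − 1/T₂| = 973838 s ≈ 11.27 days

Final answer: T_syn = 11.27 days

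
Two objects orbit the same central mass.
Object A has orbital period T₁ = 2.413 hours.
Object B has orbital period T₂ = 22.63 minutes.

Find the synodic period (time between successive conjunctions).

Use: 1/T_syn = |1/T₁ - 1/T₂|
T₁ = 2.413 hours = 8686.8 s
T₂ = 22.63 minutes = 1357.8 s
1/T₁ = 0.000115117 s⁻¹
1/T₂ = 0.000736485 s⁻¹
|1/T₁ − 1/T₂| = 0.000621368 s⁻¹
T_syn = 1 / |1/T₁ − 1/T₂| = 1609.35 s ≈ 26.82 minutes

Final answer: T_syn = 26.82 minutes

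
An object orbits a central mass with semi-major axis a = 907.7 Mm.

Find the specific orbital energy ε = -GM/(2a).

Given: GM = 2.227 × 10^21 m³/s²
a = 907.7 Mm = 9.077 × 10^8 m
GM = 2.227 × 10^21 m³/s²
2a = 1.8154 × 10^9 m
ε = −GM/(2a) = -1.22673 × 10^12 J/kg ≈ -1227 GJ/kg

Final answer: -1227 GJ/kg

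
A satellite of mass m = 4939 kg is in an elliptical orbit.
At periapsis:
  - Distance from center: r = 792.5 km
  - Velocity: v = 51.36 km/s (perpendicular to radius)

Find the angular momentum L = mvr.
r = 792.5 km = 792500 m
v = 51.36 km/s = 51360 m/s
vr = 51360 × 792500 = 4.07028 × 10^10 m²/s
L = m × vr = 4939 × 4.07028 × 10^10 = 2.01031 × 10^14 kg·m²/s ≈ 2.01 × 10^14 kg·m²/s

Final answer: L = 2.01 × 10^14 kg·m²/s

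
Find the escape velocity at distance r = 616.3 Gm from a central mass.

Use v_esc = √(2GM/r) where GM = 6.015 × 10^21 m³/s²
r = 616.3 Gm = 6.163 × 10^11 m
GM = 6.015 × 10^21 m³/s²
2GM/r = 2 × (6.015 × 10^21) / (6.163 × 10^11) = 1.95197 × 10^10 m²/s²
v_esc = √(2GM/r) = 139713 m/s ≈ 139.7 km/s

Final answer: 139.7 km/s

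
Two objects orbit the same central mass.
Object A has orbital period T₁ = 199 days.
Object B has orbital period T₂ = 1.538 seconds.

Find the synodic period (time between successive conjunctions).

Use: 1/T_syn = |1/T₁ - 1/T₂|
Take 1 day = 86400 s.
T₁ = 199 days = 1.71936 × 10^7 s
T₂ = 1.538 seconds
1/T₁ = 5.81612 × 10^-8 s⁻¹
1/T₂ = 0.650195 s⁻¹
|1/T₁ − 1/T₂| = 0.650195 s⁻¹
T_syn = 1 / |1/T₁ − 1/T₂| = 1.538 s ≈ 1.538 seconds

Final answer: T_syn = 1.538 seconds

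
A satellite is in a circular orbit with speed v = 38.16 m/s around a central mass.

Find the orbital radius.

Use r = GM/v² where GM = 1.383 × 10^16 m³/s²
v = 38.16 m/s
GM = 1.383 × 10^16 m³/s²
v² = 1456.19 m²/s²
r = GM/v² = (1.383 × 10^16) / 1456.19 = 9.49742 × 10^12 m ≈ 9.497 Tm

Final answer: 9.497 Tm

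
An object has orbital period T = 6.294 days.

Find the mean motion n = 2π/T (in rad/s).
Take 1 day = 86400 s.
T = 6.294 days = 543802 s
n = 2π / 543802 s = 1.15542 × 10^-5 rad/s ≈ 1.155 × 10^-5 rad/s

Final answer: n = 1.155 × 10^-5 rad/s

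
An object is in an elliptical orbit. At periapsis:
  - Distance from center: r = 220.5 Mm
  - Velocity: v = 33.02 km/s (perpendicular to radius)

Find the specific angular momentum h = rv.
r = 220.5 Mm = 2.205 × 10^8 m
v = 33.02 km/s = 33020 m/s
h = rv = 2.205 × 10^8 × 33020 = 7.28091 × 10^12 m²/s ≈ 7.281 × 10^12 m²/s

Final answer: h = 7.281 × 10^12 m²/s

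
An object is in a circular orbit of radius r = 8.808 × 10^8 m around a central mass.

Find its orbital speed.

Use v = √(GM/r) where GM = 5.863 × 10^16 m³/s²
r = 8.808 × 10^8 m
GM = 5.863 × 10^16 m³/s²
GM/r = (5.863 × 10^16) / (8.808 × 10^8) = 6.65645 × 10^7 m²/s²
v = √(GM/r) = 8158.71 m/s ≈ 8.159 km/s

Final answer: 8.159 km/s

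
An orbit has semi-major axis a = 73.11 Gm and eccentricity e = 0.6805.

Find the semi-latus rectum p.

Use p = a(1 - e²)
a = 73.11 Gm = 7.311 × 10^10 m
e = 0.6805,  e² = 0.46308,  1 − e² = 0.53692
p = a(1 − e²) = 7.311 × 10^10 m × 0.53692 = 3.92542 × 10^10 m ≈ 39.25 Gm

Final answer: p = 39.25 Gm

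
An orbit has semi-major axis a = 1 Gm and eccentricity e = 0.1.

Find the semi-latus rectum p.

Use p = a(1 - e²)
a = 1 Gm = 1 × 10^9 m
e = 0.1,  e² = 0.01,  1 − e² = 0.99
p = a(1 − e²) = 1 × 10^9 m × 0.99 = 9.9 × 10^8 m ≈ 990 Mm

Final answer: p = 990 Mm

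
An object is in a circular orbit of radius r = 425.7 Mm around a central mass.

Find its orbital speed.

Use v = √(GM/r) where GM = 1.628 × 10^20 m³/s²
r = 425.7 Mm = 4.257 × 10^8 m
GM = 1.628 × 10^20 m³/s²
GM/r = (1.628 × 10^20) / (4.257 × 10^8) = 3.82429 × 10^11 m²/s²
v = √(GM/r) = 618408 m/s ≈ 618.4 km/s

Final answer: 618.4 km/s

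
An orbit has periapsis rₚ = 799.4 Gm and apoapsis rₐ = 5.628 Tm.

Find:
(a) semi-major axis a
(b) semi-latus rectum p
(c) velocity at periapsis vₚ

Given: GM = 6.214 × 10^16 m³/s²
rₚ = 799.4 Gm = 7.994 × 10^11 m
rₐ = 5.628 Tm = 5.628 × 10^12 m
GM = 6.214 × 10^16 m³/s²
a = (rₚ + rₐ)/2 = 3.2137 × 10^12 m
e = (rₐ − rₚ)/(rₐ + rₚ) = (4.8286 × 10^12) / (6.4274 × 10^12) = 0.751252
(a) a = 3.2137 × 10^12 m ≈ 3.214 Tm
(b) 1 − e² = 0.43562;  p = a(1 − e²) = 3.2137 × 10^12 × 0.43562 = 1.39995 × 10^12 m ≈ 1.4 Tm
(c) vₚ² = GM (2/rₚ − 1/a) = 6.214 × 10^16 × (2.50188 × 10^-12 − 3.11168 × 10^-13) = 136131 m²/s²;  vₚ = 368.959 m/s ≈ 369 m/s

Final answer:
(a) semi-major axis a = 3.214 Tm
(b) semi-latus rectum p = 1.4 Tm
(c) velocity at periapsis vₚ = 369 m/s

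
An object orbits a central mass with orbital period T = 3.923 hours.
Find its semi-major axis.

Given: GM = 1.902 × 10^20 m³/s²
T = 3.923 hours = 14122.8 s
GM = 1.902 × 10^20 m³/s²
Kepler's third law: a³ = GM T² / (4π²)
T² = 1.99453 × 10^8 s²
a³ = (1.902 × 10^20) × (1.99453 × 10^8) / (4π²) = 9.60931 × 10^26 m³
a = (a³)^(1/3) = 9.86804 × 10^8 m ≈ 986.8 Mm

Final answer: 986.8 Mm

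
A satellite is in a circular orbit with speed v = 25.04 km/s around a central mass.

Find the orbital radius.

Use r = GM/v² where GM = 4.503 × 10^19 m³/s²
v = 25.04 km/s = 25040 m/s
GM = 4.503 × 10^19 m³/s²
v² = 6.27002 × 10^8 m²/s²
r = GM/v² = (4.503 × 10^19) / (6.27002 × 10^8) = 7.1818 × 10^10 m ≈ 71.82 Gm

Final answer: 71.82 Gm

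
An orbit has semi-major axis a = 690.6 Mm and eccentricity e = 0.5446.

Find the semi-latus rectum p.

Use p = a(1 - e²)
a = 690.6 Mm = 6.906 × 10^8 m
e = 0.5446,  e² = 0.296589,  1 − e² = 0.703411
p = a(1 − e²) = 6.906 × 10^8 m × 0.703411 = 4.85776 × 10^8 m ≈ 485.8 Mm

Final answer: p = 485.8 Mm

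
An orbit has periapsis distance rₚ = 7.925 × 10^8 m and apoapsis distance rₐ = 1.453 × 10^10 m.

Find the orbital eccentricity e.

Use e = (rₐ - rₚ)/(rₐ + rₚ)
rₚ = 7.925 × 10^8 m
rₐ = 1.453 × 10^10 m
rₐ − rₚ = 1.37375 × 10^10 m
rₐ + rₚ = 1.53225 × 10^10 m
e = (rₐ − rₚ)/(rₐ + rₚ) = 0.896557

Final answer: e = 0.8966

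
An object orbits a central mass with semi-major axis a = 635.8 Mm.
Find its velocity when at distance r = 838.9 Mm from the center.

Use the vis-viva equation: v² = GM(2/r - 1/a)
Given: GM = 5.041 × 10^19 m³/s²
a = 635.8 Mm = 6.358 × 10^8 m
r = 838.9 Mm = 8.389 × 10^8 m
GM = 5.041 × 10^19 m³/s²
2/r − 1/a = 2.38407 × 10^-9 − 1.57282 × 10^-9 = 8.11253 × 10^-10 m⁻¹
v² = GM (2/r − 1/a) = 4.08953 × 10^10 m²/s²
v = 202226 m/s ≈ 202.2 km/s

Final answer: 202.2 km/s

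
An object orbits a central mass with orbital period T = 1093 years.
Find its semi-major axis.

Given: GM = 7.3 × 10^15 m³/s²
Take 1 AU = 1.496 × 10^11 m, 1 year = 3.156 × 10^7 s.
T = 1093 years = 3.44951 × 10^10 s
GM = 7.3 × 10^15 m³/s²
Kepler's third law: a³ = GM T² / (4π²)
T² = 1.18991 × 10^21 s²
a³ = (7.3 × 10^15) × (1.18991 × 10^21) / (4π²) = 2.20028 × 10^35 m³
a = (a³)^(1/3) = 6.03706 × 10^11 m ≈ 4.035 AU

Final answer: 4.035 AU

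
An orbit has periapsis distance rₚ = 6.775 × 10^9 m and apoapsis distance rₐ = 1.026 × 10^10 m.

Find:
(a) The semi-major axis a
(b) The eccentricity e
rₚ = 6.775 × 10^9 m
rₐ = 1.026 × 10^10 m
(a) a = (rₚ + rₐ)/2 = 8.5175 × 10^9 m ≈ 8.518 × 10^9 m
(b) e = (rₐ − rₚ)/(rₐ + rₚ) = (3.485 × 10^9) / (1.7035 × 10^10) = 0.204579

Final answer:
(a) a = 8.518 × 10^9 m
(b) e = 0.2046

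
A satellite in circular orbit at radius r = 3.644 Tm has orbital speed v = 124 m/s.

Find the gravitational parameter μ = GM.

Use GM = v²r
r = 3.644 Tm = 3.644 × 10^12 m
v = 124 m/s
v² = 15376 m²/s²
GM = v²r = 15376 × 3.644 × 10^12 = 5.60301 × 10^16 m³/s²
GM ≈ 5.603 × 10^16 m³/s²

Final answer: GM = 5.603 × 10^16 m³/s²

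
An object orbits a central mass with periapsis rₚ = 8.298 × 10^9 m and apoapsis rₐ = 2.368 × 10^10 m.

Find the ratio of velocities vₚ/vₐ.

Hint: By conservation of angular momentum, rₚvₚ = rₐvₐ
rₚ = 8.298 × 10^9 m
rₐ = 2.368 × 10^10 m
rₚvₚ = rₐvₐ  ⇒  vₚ/vₐ = rₐ/rₚ
vₚ/vₐ = (2.368 × 10^10) / (8.298 × 10^9) = 2.8537

Final answer: vₚ/vₐ = 2.854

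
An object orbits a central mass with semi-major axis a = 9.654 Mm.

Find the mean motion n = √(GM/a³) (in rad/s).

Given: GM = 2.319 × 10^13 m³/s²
a = 9.654 Mm = 9.654 × 10^6 m
GM = 2.319 × 10^13 m³/s²
a³ = 8.9975 × 10^20 m³
GM/a³ = (2.319 × 10^13) / (8.9975 × 10^20) = 2.57738 × 10^-8 s⁻²
n = √(GM/a³) = 0.000160542 rad/s ≈ 0.0001605 rad/s

Final answer: n = 0.0001605 rad/s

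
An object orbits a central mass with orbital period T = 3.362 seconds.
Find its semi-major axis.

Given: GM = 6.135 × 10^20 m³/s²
T = 3.362 seconds
GM = 6.135 × 10^20 m³/s²
Kepler's third law: a³ = GM T² / (4π²)
T² = 11.303 s²
a³ = (6.135 × 10^20) × 11.303 / (4π²) = 1.75651 × 10^20 m³
a = (a³)^(1/3) = 5.60037 × 10^6 m ≈ 5.6 Mm

Final answer: 5.6 Mm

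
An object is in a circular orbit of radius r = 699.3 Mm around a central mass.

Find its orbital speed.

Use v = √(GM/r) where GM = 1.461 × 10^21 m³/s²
r = 699.3 Mm = 6.993 × 10^8 m
GM = 1.461 × 10^21 m³/s²
GM/r = (1.461 × 10^21) / (6.993 × 10^8) = 2.08923 × 10^12 m²/s²
v = √(GM/r) = 1.44542 × 10^6 m/s ≈ 1445 km/s

Final answer: 1445 km/s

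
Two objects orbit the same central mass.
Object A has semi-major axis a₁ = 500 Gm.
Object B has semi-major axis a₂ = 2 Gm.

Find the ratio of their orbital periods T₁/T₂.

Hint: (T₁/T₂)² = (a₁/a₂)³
a₁ = 500 Gm = 5 × 10^11 m
a₂ = 2 Gm = 2 × 10^9 m
a₁/a₂ = 250
T₁/T₂ = (a₁/a₂)^(3/2) = (250)^1.5 = 3952.85

Final answer: T₁/T₂ = 3953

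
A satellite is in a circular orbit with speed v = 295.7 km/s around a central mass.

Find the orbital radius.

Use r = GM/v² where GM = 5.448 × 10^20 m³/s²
v = 295.7 km/s = 295700 m/s
GM = 5.448 × 10^20 m³/s²
v² = 8.74385 × 10^10 m²/s²
r = GM/v² = (5.448 × 10^20) / (8.74385 × 10^10) = 6.23067 × 10^9 m ≈ 6.231 × 10^9 m

Final answer: 6.231 × 10^9 m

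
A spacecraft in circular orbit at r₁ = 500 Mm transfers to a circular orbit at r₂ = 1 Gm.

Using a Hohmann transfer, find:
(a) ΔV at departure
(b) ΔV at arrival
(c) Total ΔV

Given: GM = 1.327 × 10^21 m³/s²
r₁ = 500 Mm = 5 × 10^8 m
r₂ = 1 Gm = 1 × 10^9 m
GM = 1.327 × 10^21 m³/s²
Transfer ellipse: a_t = (r₁ + r₂)/2 = 7.5 × 10^8 m
Circular speed at r₁: v₁ = √(GM/r₁) = 1.62911 × 10^6 m/s
Transfer speed at r₁ (periapsis): v₁ₜ = √(GM(2/r₁ − 1/a_t)) = 1.88113 × 10^6 m/s
(a) ΔV₁ = v₁ₜ − v₁ = 252024 m/s ≈ 252 km/s
Circular speed at r₂: v₂ = √(GM/r₂) = 1.15195 × 10^6 m/s
Transfer speed at r₂ (apoapsis): v₂ₜ = √(GM(2/r₂ − 1/a_t)) = 940567 m/s
(b) ΔV₂ = v₂ − v₂ₜ = 211388 m/s ≈ 211.4 km/s
(c) ΔV_total = ΔV₁ + ΔV₂ = 463412 m/s ≈ 463.4 km/s

Final answer:
(a) ΔV₁ = 252 km/s
(b) ΔV₂ = 211.4 km/s
(c) ΔV_total = 463.4 km/s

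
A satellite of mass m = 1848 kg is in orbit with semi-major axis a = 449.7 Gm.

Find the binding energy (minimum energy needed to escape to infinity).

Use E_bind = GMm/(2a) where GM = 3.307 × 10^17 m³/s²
a = 449.7 Gm = 4.497 × 10^11 m
GM = 3.307 × 10^17 m³/s²
m = 1848 kg
GMm = 3.307 × 10^17 × 1848 = 6.11134 × 10^20 m³·kg/s²
2a = 8.994 × 10^11 m
E_bind = GMm/(2a) = 6.7949 × 10^8 J ≈ 679.5 MJ

Final answer: 679.5 MJ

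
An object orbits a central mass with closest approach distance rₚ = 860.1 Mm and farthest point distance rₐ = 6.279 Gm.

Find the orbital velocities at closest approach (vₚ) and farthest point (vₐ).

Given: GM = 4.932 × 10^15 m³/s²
rₚ = 860.1 Mm = 8.601 × 10^8 m
rₐ = 6.279 Gm = 6.279 × 10^9 m
GM = 4.932 × 10^15 m³/s²
a = (rₚ + rₐ)/2 = 3.56955 × 10^9 m
Vis-viva: v² = GM (2/r − 1/a)
vₚ² = 4.932 × 10^15 × (2.32531 × 10^-9 − 2.80147 × 10^-10) = 1.00867 × 10^7 m²/s²
vₚ = 3175.96 m/s ≈ 3.176 km/s
vₐ² = 4.932 × 10^15 × (3.18522 × 10^-10 − 2.80147 × 10^-10) = 189264 m²/s²
vₐ = 435.045 m/s ≈ 435 m/s

Final answer: vₚ = 3.176 km/s, vₐ = 435 m/s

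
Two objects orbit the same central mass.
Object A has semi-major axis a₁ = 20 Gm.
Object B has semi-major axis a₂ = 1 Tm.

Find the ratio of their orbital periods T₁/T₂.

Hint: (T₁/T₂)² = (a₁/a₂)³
a₁ = 20 Gm = 2 × 10^10 m
a₂ = 1 Tm = 1 × 10^12 m
a₁/a₂ = 0.02
T₁/T₂ = (a₁/a₂)^(3/2) = (0.02)^1.5 = 0.00282843

Final answer: T₁/T₂ = 0.002828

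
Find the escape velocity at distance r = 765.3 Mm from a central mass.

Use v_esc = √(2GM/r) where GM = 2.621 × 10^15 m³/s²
r = 765.3 Mm = 7.653 × 10^8 m
GM = 2.621 × 10^15 m³/s²
2GM/r = 2 × (2.621 × 10^15) / (7.653 × 10^8) = 6.8496 × 10^6 m²/s²
v_esc = √(2GM/r) = 2617.17 m/s ≈ 2.617 km/s

Final answer: 2.617 km/s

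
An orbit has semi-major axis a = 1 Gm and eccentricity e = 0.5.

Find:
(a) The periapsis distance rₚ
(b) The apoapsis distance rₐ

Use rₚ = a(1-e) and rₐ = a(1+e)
a = 1 Gm = 1 × 10^9 m
e = 0.5:  1 − e = 0.5,  1 + e = 1.5
(a) rₚ = a(1 − e) = 1 × 10^9 m × 0.5 = 5 × 10^8 m ≈ 500 Mm
(b) rₐ = a(1 + e) = 1 × 10^9 m × 1.5 = 1.5 × 10^9 m ≈ 1.5 Gm

Final answer:
(a) rₚ = 500 Mm
(b) rₐ = 1.5 Gm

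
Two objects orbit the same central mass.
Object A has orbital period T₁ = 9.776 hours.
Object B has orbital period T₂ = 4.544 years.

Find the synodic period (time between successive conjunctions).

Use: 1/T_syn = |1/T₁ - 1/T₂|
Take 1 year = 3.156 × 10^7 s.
T₁ = 9.776 hours = 35193.6 s
T₂ = 4.544 years = 1.43409 × 10^8 s
1/T₁ = 2.84143 × 10^-5 s⁻¹
1/T₂ = 6.97308 × 10^-9 s⁻¹
|1/T₁ − 1/T₂| = 2.84073 × 10^-5 s⁻¹
T_syn = 1 / |1/T₁ − 1/T₂| = 35202.2 s ≈ 9.778 hours

Final answer: T_syn = 9.778 hours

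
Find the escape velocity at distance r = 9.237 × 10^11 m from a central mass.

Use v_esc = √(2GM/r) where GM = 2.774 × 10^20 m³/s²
r = 9.237 × 10^11 m
GM = 2.774 × 10^20 m³/s²
2GM/r = 2 × (2.774 × 10^20) / (9.237 × 10^11) = 6.00628 × 10^8 m²/s²
v_esc = √(2GM/r) = 24507.7 m/s ≈ 24.51 km/s

Final answer: 24.51 km/s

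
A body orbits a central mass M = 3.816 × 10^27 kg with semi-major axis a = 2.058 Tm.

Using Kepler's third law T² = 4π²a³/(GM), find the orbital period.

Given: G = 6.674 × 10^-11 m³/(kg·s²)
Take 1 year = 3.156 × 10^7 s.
M = 3.816 × 10^27 kg
GM = G × M = 6.674 × 10^-11 × 3.816 × 10^27 = 2.5468 × 10^17 m³/s²
a = 2.058 Tm = 2.058 × 10^12 m
a³ = 8.71638 × 10^36 m³
T = 2π √(a³/GM) = 2π √((8.71638 × 10^36) / (2.5468 × 10^17)) = 2π × 5.8502 × 10^9 s
T = 3.67579 × 10^10 s ≈ 1165 years

Final answer: 1165 years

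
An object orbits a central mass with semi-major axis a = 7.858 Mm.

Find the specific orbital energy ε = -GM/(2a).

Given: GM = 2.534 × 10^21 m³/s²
a = 7.858 Mm = 7.858 × 10^6 m
GM = 2.534 × 10^21 m³/s²
2a = 1.5716 × 10^7 m
ε = −GM/(2a) = -1.61237 × 10^14 J/kg ≈ -1.612 × 10^5 GJ/kg

Final answer: -1.612 × 10^5 GJ/kg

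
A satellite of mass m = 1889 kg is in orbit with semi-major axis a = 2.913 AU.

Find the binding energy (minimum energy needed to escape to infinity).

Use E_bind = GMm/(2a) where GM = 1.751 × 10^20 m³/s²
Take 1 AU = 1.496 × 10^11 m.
a = 2.913 AU = 4.35785 × 10^11 m
GM = 1.751 × 10^20 m³/s²
m = 1889 kg
GMm = 1.751 × 10^20 × 1889 = 3.30764 × 10^23 m³·kg/s²
2a = 8.7157 × 10^11 m
E_bind = GMm/(2a) = 3.79504 × 10^11 J ≈ 379.5 GJ

Final answer: 379.5 GJ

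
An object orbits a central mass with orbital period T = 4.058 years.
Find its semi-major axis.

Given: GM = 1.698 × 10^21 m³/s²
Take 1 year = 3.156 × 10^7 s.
T = 4.058 years = 1.2807 × 10^8 s
GM = 1.698 × 10^21 m³/s²
Kepler's third law: a³ = GM T² / (4π²)
T² = 1.6402 × 10^16 s²
a³ = (1.698 × 10^21) × (1.6402 × 10^16) / (4π²) = 7.05466 × 10^35 m³
a = (a³)^(1/3) = 8.90209 × 10^11 m ≈ 890.2 Gm

Final answer: 890.2 Gm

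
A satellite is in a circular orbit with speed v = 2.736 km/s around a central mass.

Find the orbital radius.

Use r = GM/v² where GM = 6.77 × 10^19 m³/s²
v = 2.736 km/s = 2736 m/s
GM = 6.77 × 10^19 m³/s²
v² = 7.4857 × 10^6 m²/s²
r = GM/v² = (6.77 × 10^19) / (7.4857 × 10^6) = 9.04392 × 10^12 m ≈ 9.044 Tm

Final answer: 9.044 Tm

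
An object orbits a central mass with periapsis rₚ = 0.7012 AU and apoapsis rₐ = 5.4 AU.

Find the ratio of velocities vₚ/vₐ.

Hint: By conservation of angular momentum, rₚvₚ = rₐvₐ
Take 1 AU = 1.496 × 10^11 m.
rₚ = 0.7012 AU = 1.049 × 10^11 m
rₐ = 5.4 AU = 8.0784 × 10^11 m
rₚvₚ = rₐvₐ  ⇒  vₚ/vₐ = rₐ/rₚ
vₚ/vₐ = (8.0784 × 10^11) / (1.049 × 10^11) = 7.70108

Final answer: vₚ/vₐ = 7.701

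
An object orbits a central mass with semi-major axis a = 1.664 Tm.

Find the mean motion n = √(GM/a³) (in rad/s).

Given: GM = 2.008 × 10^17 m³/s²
a = 1.664 Tm = 1.664 × 10^12 m
GM = 2.008 × 10^17 m³/s²
a³ = 4.60744 × 10^36 m³
GM/a³ = (2.008 × 10^17) / (4.60744 × 10^36) = 4.35817 × 10^-20 s⁻²
n = √(GM/a³) = 2.08762 × 10^-10 rad/s ≈ 2.088 × 10^-10 rad/s

Final answer: n = 2.088 × 10^-10 rad/s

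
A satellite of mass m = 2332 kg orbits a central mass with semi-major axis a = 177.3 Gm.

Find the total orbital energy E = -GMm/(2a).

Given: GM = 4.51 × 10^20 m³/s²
a = 177.3 Gm = 1.773 × 10^11 m
GM = 4.51 × 10^20 m³/s²
2a = 3.546 × 10^11 m
GMm = 4.51 × 10^20 × 2332 = 1.05173 × 10^24 m³·kg/s²
E = −GMm/(2a) = -2.96597 × 10^12 J ≈ -2.966 TJ

Final answer: -2.966 TJ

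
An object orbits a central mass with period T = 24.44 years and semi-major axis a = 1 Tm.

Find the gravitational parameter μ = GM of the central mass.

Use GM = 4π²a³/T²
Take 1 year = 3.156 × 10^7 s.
T = 24.44 years = 7.71326 × 10^8 s
a = 1 Tm = 1 × 10^12 m
a³ = 1 × 10^36 m³
T² = 5.94944 × 10^17 s²
GM = 4π² × (1 × 10^36) / (5.94944 × 10^17) = 6.63565 × 10^19 m³/s²
GM ≈ 6.636 × 10^19 m³/s²

Final answer: GM = 6.636 × 10^19 m³/s²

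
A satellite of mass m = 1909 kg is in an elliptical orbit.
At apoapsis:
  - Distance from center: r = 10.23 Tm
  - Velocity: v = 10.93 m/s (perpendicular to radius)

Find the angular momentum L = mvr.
r = 10.23 Tm = 1.023 × 10^13 m
v = 10.93 m/s
vr = 10.93 × 1.023 × 10^13 = 1.11814 × 10^14 m²/s
L = m × vr = 1909 × 1.11814 × 10^14 = 2.13453 × 10^17 kg·m²/s ≈ 2.135 × 10^17 kg·m²/s

Final answer: L = 2.135 × 10^17 kg·m²/s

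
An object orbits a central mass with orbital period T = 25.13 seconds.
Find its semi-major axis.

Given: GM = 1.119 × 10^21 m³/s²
T = 25.13 seconds
GM = 1.119 × 10^21 m³/s²
Kepler's third law: a³ = GM T² / (4π²)
T² = 631.517 s²
a³ = (1.119 × 10^21) × 631.517 / (4π²) = 1.79001 × 10^22 m³
a = (a³)^(1/3) = 2.61588 × 10^7 m ≈ 26.16 Mm

Final answer: 26.16 Mm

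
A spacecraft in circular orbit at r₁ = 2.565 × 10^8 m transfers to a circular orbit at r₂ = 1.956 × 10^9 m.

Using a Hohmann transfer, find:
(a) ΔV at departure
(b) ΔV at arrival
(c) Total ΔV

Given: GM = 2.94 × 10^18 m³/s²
r₁ = 2.565 × 10^8 m
r₂ = 1.956 × 10^9 m
GM = 2.94 × 10^18 m³/s²
Transfer ellipse: a_t = (r₁ + r₂)/2 = 1.10625 × 10^9 m
Circular speed at r₁: v₁ = √(GM/r₁) = 107061 m/s
Transfer speed at r₁ (periapsis): v₁ₜ = √(GM(2/r₁ − 1/a_t)) = 142360 m/s
(a) ΔV₁ = v₁ₜ − v₁ = 35299.3 m/s ≈ 35.3 km/s
Circular speed at r₂: v₂ = √(GM/r₂) = 38769.4 m/s
Transfer speed at r₂ (apoapsis): v₂ₜ = √(GM(2/r₂ − 1/a_t)) = 18668.4 m/s
(b) ΔV₂ = v₂ − v₂ₜ = 20101 m/s ≈ 20.1 km/s
(c) ΔV_total = ΔV₁ + ΔV₂ = 55400.3 m/s ≈ 55.4 km/s

Final answer:
(a) ΔV₁ = 35.3 km/s
(b) ΔV₂ = 20.1 km/s
(c) ΔV_total = 55.4 km/s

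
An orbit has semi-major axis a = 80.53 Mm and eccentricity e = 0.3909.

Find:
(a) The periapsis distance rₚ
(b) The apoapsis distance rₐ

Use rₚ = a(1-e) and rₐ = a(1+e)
a = 80.53 Mm = 8.053 × 10^7 m
e = 0.3909:  1 − e = 0.6091,  1 + e = 1.3909
(a) rₚ = a(1 − e) = 8.053 × 10^7 m × 0.6091 = 4.90508 × 10^7 m ≈ 49.05 Mm
(b) rₐ = a(1 + e) = 8.053 × 10^7 m × 1.3909 = 1.12009 × 10^8 m ≈ 112 Mm

Final answer:
(a) rₚ = 49.05 Mm
(b) rₐ = 112 Mm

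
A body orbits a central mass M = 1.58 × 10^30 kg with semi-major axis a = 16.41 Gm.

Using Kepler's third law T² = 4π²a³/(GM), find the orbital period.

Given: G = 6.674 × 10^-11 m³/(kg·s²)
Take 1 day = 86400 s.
M = 1.58 × 10^30 kg
GM = G × M = 6.674 × 10^-11 × 1.58 × 10^30 = 1.05449 × 10^20 m³/s²
a = 16.41 Gm = 1.641 × 10^10 m
a³ = 4.41902 × 10^30 m³
T = 2π √(a³/GM) = 2π √((4.41902 × 10^30) / (1.05449 × 10^20)) = 2π × 204711 s
T = 1.28624 × 10^6 s ≈ 14.89 days

Final answer: 14.89 days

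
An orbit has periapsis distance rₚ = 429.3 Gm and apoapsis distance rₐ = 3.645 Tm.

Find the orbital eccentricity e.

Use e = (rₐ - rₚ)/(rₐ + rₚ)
rₚ = 429.3 Gm = 4.293 × 10^11 m
rₐ = 3.645 Tm = 3.645 × 10^12 m
rₐ − rₚ = 3.2157 × 10^12 m
rₐ + rₚ = 4.0743 × 10^12 m
e = (rₐ − rₚ)/(rₐ + rₚ) = 0.789264

Final answer: e = 0.7893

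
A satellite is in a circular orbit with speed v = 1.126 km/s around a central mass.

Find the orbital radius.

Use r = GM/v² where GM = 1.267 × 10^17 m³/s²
v = 1.126 km/s = 1126 m/s
GM = 1.267 × 10^17 m³/s²
v² = 1.26788 × 10^6 m²/s²
r = GM/v² = (1.267 × 10^17) / (1.26788 × 10^6) = 9.99309 × 10^10 m ≈ 99.93 Gm

Final answer: 99.93 Gm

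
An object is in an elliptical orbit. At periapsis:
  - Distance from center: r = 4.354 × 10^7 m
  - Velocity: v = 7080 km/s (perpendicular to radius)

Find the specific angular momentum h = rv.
r = 4.354 × 10^7 m
v = 7080 km/s = 7.08 × 10^6 m/s
h = rv = 4.354 × 10^7 × 7.08 × 10^6 = 3.08263 × 10^14 m²/s ≈ 3.083 × 10^14 m²/s

Final answer: h = 3.083 × 10^14 m²/s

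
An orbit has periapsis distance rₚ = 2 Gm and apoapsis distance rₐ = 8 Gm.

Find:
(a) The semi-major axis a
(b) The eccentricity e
rₚ = 2 Gm = 2 × 10^9 m
rₐ = 8 Gm = 8 × 10^9 m
(a) a = (rₚ + rₐ)/2 = 5 × 10^9 m ≈ 5 Gm
(b) e = (rₐ − rₚ)/(rₐ + rₚ) = (6 × 10^9) / (1 × 10^10) = 0.6

Final answer:
(a) a = 5 Gm
(b) e = 0.6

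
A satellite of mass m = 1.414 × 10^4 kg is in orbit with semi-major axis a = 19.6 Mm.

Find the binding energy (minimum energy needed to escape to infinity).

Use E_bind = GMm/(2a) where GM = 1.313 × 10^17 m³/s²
a = 19.6 Mm = 1.96 × 10^7 m
GM = 1.313 × 10^17 m³/s²
m = 1.414 × 10^4 kg
GMm = 1.313 × 10^17 × 14140 = 1.85658 × 10^21 m³·kg/s²
2a = 3.92 × 10^7 m
E_bind = GMm/(2a) = 4.73618 × 10^13 J ≈ 47.36 TJ

Final answer: 47.36 TJ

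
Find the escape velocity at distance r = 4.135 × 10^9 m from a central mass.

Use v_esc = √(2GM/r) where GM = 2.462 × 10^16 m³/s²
r = 4.135 × 10^9 m
GM = 2.462 × 10^16 m³/s²
2GM/r = 2 × (2.462 × 10^16) / (4.135 × 10^9) = 1.19081 × 10^7 m²/s²
v_esc = √(2GM/r) = 3450.81 m/s ≈ 3.451 km/s

Final answer: 3.451 km/s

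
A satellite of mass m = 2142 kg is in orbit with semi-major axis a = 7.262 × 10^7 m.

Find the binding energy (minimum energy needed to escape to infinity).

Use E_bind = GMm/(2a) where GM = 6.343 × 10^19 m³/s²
a = 7.262 × 10^7 m
GM = 6.343 × 10^19 m³/s²
m = 2142 kg
GMm = 6.343 × 10^19 × 2142 = 1.35867 × 10^23 m³·kg/s²
2a = 1.4524 × 10^8 m
E_bind = GMm/(2a) = 9.35466 × 10^14 J ≈ 935.5 TJ

Final answer: 935.5 TJ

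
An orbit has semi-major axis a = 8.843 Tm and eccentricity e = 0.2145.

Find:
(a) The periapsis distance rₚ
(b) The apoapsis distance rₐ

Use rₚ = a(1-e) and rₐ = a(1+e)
a = 8.843 Tm = 8.843 × 10^12 m
e = 0.2145:  1 − e = 0.7855,  1 + e = 1.2145
(a) rₚ = a(1 − e) = 8.843 × 10^12 m × 0.7855 = 6.94618 × 10^12 m ≈ 6.946 Tm
(b) rₐ = a(1 + e) = 8.843 × 10^12 m × 1.2145 = 1.07398 × 10^13 m ≈ 10.74 Tm

Final answer:
(a) rₚ = 6.946 Tm
(b) rₐ = 10.74 Tm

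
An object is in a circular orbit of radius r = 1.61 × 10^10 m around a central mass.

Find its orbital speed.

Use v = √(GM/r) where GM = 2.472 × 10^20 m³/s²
r = 1.61 × 10^10 m
GM = 2.472 × 10^20 m³/s²
GM/r = (2.472 × 10^20) / (1.61 × 10^10) = 1.5354 × 10^10 m²/s²
v = √(GM/r) = 123911 m/s ≈ 123.9 km/s

Final answer: 123.9 km/s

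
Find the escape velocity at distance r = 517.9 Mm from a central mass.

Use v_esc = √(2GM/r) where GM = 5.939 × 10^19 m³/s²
r = 517.9 Mm = 5.179 × 10^8 m
GM = 5.939 × 10^19 m³/s²
2GM/r = 2 × (5.939 × 10^19) / (5.179 × 10^8) = 2.29349 × 10^11 m²/s²
v_esc = √(2GM/r) = 478904 m/s ≈ 478.9 km/s

Final answer: 478.9 km/s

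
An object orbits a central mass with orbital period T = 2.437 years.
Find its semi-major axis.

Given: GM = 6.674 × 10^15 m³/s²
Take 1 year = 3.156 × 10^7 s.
T = 2.437 years = 7.69117 × 10^7 s
GM = 6.674 × 10^15 m³/s²
Kepler's third law: a³ = GM T² / (4π²)
T² = 5.91541 × 10^15 s²
a³ = (6.674 × 10^15) × (5.91541 × 10^15) / (4π²) = 1.00003 × 10^30 m³
a = (a³)^(1/3) = 1.00001 × 10^10 m ≈ 10 Gm

Final answer: 10 Gm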